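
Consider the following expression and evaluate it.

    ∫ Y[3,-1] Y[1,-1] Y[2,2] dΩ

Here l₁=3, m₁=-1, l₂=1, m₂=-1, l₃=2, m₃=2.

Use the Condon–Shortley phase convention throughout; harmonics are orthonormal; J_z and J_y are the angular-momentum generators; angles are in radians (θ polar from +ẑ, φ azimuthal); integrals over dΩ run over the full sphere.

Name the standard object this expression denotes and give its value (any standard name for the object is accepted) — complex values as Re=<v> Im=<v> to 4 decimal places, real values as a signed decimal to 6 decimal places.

This is a Gaunt coefficient — the integral of a triple product of spherical harmonics over the sphere.
Checks pass: Σm=0; 6 even; l₃=2∈[2,4].
(2·3+1)(2·1+1)(2·2+1) = 105
Δ: 2! 4! 0! / 7! → 1/105
sum: t=1:−1/4 = -1/4
3j²(3 1 2; 0 0 0) = Δ·Π!·Σ² = 3/35  (sign -1)
sum: t=0:+1/48 = 1/48
3j²(3 1 2; -1 -1 2) = Δ·Π!·Σ² = 1/105  (sign +1)
combine: 4πI² = 105·3/35·1/105 = 3/35
take √, sign -1: I = -0.08258890

Gaunt coefficient, -0.082589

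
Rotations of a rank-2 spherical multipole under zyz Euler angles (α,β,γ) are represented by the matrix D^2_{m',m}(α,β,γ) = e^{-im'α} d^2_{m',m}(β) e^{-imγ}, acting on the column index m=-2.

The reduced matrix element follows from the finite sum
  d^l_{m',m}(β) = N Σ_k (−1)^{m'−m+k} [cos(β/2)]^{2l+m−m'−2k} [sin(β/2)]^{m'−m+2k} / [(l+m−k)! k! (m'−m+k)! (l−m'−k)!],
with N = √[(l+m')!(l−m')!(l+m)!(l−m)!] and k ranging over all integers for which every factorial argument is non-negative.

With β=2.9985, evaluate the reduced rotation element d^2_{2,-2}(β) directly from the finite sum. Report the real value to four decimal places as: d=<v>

d=0.9898

d^2_{2,-2}(β=2.9985) via the finite sum:
Half-angle: c=0.071485, s=0.997442. N=√(24·1·1·24)=24.000000
k: max(0,(-2)−(2))=0 … min(2+(-2),2−(2))=0
  k=0: (−1)^4·24.0000/(24)·0.0715^0·0.9974^4 = +0.989806
d^2_{2,-2}(2.9985) = +0.989806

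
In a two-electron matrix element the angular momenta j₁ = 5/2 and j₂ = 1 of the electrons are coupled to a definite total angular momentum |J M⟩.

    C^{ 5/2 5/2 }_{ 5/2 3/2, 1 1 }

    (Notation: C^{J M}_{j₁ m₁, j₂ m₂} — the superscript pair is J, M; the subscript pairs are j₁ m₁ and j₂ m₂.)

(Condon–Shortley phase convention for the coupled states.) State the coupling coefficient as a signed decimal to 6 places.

-0.534522  (= −√(2/7))

j₁+j₂−J=1  J+j₁−j₂=4  J−j₁+j₂=1  j₁+j₂+J+1=7
(j₁±m₁, j₂±m₂, J±M) = (4,1,2,0,5,0)
P² = 1152/7
sum k=1..1:
  [1] −1/24 = -1/24
S = -1/24
C² = P²·S² = 2/7 ; C = -0.534522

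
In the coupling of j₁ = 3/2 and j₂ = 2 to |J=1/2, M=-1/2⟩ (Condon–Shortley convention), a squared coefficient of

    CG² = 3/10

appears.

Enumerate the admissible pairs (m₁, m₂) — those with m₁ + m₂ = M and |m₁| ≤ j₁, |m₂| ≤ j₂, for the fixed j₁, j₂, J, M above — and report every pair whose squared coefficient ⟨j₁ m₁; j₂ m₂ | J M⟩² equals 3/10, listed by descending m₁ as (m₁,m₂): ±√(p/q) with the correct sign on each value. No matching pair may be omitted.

(1/2,-1): −√(3/10)

Admissible pairs with m₁+m₂ = M = -1/2: (-3/2,1), (-1/2,0), (1/2,-1), (3/2,-2)
  (m₁,m₂)=(3/2,-2): CG² = 2/5, CG = +√(2/5)
  (m₁,m₂)=(1/2,-1): CG² = 3/10, CG = −√(3/10)   ← matches the target
  (m₁,m₂)=(-1/2,0): CG² = 1/5, CG = +√(1/5)
  (m₁,m₂)=(-3/2,1): CG² = 1/10, CG = −√(1/10)
Pairs with CG² = 3/10: (1/2,-1): −√(3/10)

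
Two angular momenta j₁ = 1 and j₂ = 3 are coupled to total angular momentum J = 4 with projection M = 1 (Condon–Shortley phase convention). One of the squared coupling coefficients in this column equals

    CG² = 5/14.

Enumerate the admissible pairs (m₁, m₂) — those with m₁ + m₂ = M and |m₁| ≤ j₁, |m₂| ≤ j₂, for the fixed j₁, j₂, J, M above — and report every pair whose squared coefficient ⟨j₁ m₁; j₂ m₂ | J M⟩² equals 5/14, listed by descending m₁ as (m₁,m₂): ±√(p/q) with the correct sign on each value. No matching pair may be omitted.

(1,0): +√(5/14)

Admissible pairs with m₁+m₂ = M = 1: (-1,2), (0,1), (1,0)
  (m₁,m₂)=(1,0): CG² = 5/14, CG = +√(5/14)   ← matches the target
  (m₁,m₂)=(0,1): CG² = 15/28, CG = +√(15/28)
  (m₁,m₂)=(-1,2): CG² = 3/28, CG = +√(3/28)
Pairs with CG² = 5/14: (1,0): +√(5/14)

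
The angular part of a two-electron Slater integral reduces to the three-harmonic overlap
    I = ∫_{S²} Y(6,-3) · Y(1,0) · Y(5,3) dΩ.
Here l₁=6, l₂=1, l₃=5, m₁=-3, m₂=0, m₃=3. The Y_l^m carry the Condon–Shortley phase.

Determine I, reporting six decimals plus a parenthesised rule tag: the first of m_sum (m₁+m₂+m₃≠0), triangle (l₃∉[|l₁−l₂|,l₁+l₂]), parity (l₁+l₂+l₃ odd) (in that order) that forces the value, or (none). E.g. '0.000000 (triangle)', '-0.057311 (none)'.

Checks pass: Σm=0; 12 even; l₃=5∈[5,7].
(2·6+1)(2·1+1)(2·5+1) = 429
Δ: 2! 10! 0! / 13! → 1/858
sum: t=1:−1/14400 = -1/14400
3j²(6 1 5; 0 0 0) = Δ·Π!·Σ² = 6/143  (sign +1)
sum: t=1:−1/80640 = -1/80640
3j²(6 1 5; -3 0 3) = Δ·Π!·Σ² = 9/286  (sign -1)
combine: 4πI² = 429·6/143·9/286 = 81/143
take √, sign -1: I = -0.21230956
No selection rule forces the value: the integral is nonzero (none).

-0.212310 (none)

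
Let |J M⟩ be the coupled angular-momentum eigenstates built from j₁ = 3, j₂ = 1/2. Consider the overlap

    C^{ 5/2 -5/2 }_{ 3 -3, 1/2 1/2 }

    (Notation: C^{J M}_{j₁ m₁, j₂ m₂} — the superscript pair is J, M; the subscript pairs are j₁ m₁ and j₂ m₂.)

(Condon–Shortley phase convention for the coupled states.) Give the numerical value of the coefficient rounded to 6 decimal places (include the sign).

−√(6/7) ≈ -0.925820

triangle: 1!*5!*0!/7! = 120/5040
(j±m)!: 0!*6!*1!*0!*0!*5! = 86400
prefactor² = (2J+1)*Δ*N² = 86400/7
  k=1: −1/(1!*0!*5!*0!*0!*0!) = -1/120
Σ = -1/120  ⇒  CG² = 86400/7*(-1/120)² = 6/7
CG = −√(6/7) = -0.925820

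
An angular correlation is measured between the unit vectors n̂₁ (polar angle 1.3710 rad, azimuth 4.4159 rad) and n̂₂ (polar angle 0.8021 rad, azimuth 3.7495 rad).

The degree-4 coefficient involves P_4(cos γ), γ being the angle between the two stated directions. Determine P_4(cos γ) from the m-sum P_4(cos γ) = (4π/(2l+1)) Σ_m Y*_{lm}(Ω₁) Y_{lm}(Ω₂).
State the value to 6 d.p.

-0.417649

Expand P_4 via completeness: Σ_{m} conj(Y_{4,m}) at Ω₁ times Y_{4,m} at Ω₂ —
  [-4]  conj(Y_{4,-4})(Ω₁) = +0.153302-0.378489i ; Y_{4,-4}(Ω₂) = -0.089600-0.077008i ; Δ = -0.042883+0.022107i
  [-3]  conj(Y_{4,-3})(Ω₁) = +0.181668+0.147308i ; Y_{4,-3}(Ω₂) = +0.080874+0.312906i ; Δ = -0.031401+0.068758i
  [-2]  conj(Y_{4,-2})(Ω₁) = +0.193007-0.130063i ; Y_{4,-2}(Ω₂) = +0.143171-0.386233i ; Δ = -0.022602-0.093167i
  [-1]  conj(Y_{4,-1})(Ω₁) = +0.073246+0.239764i ; Y_{4,-1}(Ω₂) = -0.074345+0.051730i ; Δ = -0.017848-0.014036i
  [+0]  conj(Y_{4,0})(Ω₁) = +0.198094-0.000000i ; Y_{4,0}(Ω₂) = -0.351603+0.000000i ; Δ = -0.069650+0.000000i
  [+1]  conj(Y_{4,1})(Ω₁) = -0.073246+0.239764i ; Y_{4,1}(Ω₂) = +0.074345+0.051730i ; Δ = -0.017848+0.014036i
  [+2]  conj(Y_{4,2})(Ω₁) = +0.193007+0.130063i ; Y_{4,2}(Ω₂) = +0.143171+0.386233i ; Δ = -0.022602+0.093167i
  [+3]  conj(Y_{4,3})(Ω₁) = -0.181668+0.147308i ; Y_{4,3}(Ω₂) = -0.080874+0.312906i ; Δ = -0.031401-0.068758i
  [+4]  conj(Y_{4,4})(Ω₁) = +0.153302+0.378489i ; Y_{4,4}(Ω₂) = -0.089600+0.077008i ; Δ = -0.042883-0.022107i
Accumulated sum -0.299119-0.000000i; after 4π/(2l+1) scaling, -0.417649-0.000000i ⇒ P_4 = -0.417649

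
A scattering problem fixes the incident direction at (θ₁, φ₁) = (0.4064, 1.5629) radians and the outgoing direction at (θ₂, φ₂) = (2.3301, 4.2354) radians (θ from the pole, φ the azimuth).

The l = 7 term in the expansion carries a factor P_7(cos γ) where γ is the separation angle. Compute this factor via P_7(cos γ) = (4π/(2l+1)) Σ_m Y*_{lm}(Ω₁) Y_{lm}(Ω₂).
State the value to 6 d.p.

0.397813

Term-by-term m-sum for l=7 (normalisation 4π/15 = 0.837758):
  m=-7: (-0.000042-0.000753i) × (-0.010353+0.051782i) = +0.000039+0.000006i  (running Σ = +0.000039+0.000006i)
  m=-6: (-0.006551+0.000311i) × (-0.180249+0.051765i) = +0.001165-0.000395i  (running Σ = +0.001204-0.000389i)
  m=-5: (+0.001394+0.035281i) × (-0.260962-0.276416i) = +0.009388-0.009592i  (running Σ = +0.010593-0.009982i)
  m=-4: (+0.131101-0.004142i) × (+0.146205-0.417079i) = +0.017440-0.055285i  (running Σ = +0.028032-0.065267i)
  m=-3: (-0.007950-0.335553i) × (+0.160478-0.022587i) = -0.008855-0.053669i  (running Σ = +0.019178-0.118936i)
  m=-2: (-0.538676+0.008508i) × (-0.164324-0.231731i) = +0.090489+0.123430i  (running Σ = +0.109667+0.004494i)
  m=-1: (+0.002830+0.358433i) × (+0.138976-0.268921i) = +0.096784+0.049052i  (running Σ = +0.206450+0.053546i)
  m=0: (-0.306434-0.000000i) × (-0.202175+0.000000i) = +0.061953+0.000000i  (running Σ = +0.268404+0.053546i)
  m=1: (-0.002830+0.358433i) × (-0.138976-0.268921i) = +0.096784-0.049052i  (running Σ = +0.365187+0.004494i)
  m=2: (-0.538676-0.008508i) × (-0.164324+0.231731i) = +0.090489-0.123430i  (running Σ = +0.455676-0.118936i)
  m=3: (+0.007950-0.335553i) × (-0.160478-0.022587i) = -0.008855+0.053669i  (running Σ = +0.446821-0.065267i)
  m=4: (+0.131101+0.004142i) × (+0.146205+0.417079i) = +0.017440+0.055285i  (running Σ = +0.464261-0.009982i)
  m=5: (-0.001394+0.035281i) × (+0.260962-0.276416i) = +0.009388+0.009592i  (running Σ = +0.473650-0.000389i)
  m=6: (-0.006551-0.000311i) × (-0.180249-0.051765i) = +0.001165+0.000395i  (running Σ = +0.474815+0.000006i)
  m=7: (+0.000042-0.000753i) × (+0.010353+0.051782i) = +0.000039-0.000006i  (running Σ = +0.474854-0.000000i)
Accumulated sum +0.474854-0.000000i; after 4π/(2l+1) scaling, +0.397813-0.000000i ⇒ P_7 = 0.397813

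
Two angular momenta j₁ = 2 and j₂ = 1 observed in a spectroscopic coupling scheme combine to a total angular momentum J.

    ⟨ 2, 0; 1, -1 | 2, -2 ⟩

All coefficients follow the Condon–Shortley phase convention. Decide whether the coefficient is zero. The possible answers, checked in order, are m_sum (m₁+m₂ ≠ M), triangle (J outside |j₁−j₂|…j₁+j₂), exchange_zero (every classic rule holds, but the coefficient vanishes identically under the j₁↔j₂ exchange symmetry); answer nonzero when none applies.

m-sum: m₁+m₂ = 0+(-1) = -1, M = -2  ✗ ⇒ coefficient is 0

m_sum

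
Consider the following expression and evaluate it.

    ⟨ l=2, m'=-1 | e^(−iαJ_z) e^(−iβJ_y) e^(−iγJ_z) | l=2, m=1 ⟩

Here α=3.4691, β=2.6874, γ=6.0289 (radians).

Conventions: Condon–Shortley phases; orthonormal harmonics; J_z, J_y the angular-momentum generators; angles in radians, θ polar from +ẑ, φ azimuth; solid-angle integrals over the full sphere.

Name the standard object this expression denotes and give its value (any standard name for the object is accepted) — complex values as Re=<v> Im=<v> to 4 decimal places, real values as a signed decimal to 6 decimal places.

Wigner D-matrix element, Re=0.6323 Im=0.4159

This is a Wigner D-matrix element — the rotation-matrix element ⟨l m'| R(α,β,γ) |l m⟩ in the angular-momentum basis.
Split into d^2_{-1,1}(β=2.6874) × two z-phases.
c=cos(2.687400/2)=0.225149, s=sin(2.687400/2)=0.974324; N=√[1·6·6·1]=6.000000
Admissible k: 2..3 (factorial args all ≥0)
  k=2: (−1)^0·6.0000/(2)·0.2251^2·0.9743^2 = +0.144368
  k=3: (−1)^1·6.0000/(6)·0.2251^0·0.9743^4 = -0.901185
d^2_{-1,1}(2.6874) = +0.144368 -0.901185 = -0.756818
D = (-0.946847-0.321684i)·(-0.756818)·(+0.967843+0.251554i) = +0.632305+0.415888i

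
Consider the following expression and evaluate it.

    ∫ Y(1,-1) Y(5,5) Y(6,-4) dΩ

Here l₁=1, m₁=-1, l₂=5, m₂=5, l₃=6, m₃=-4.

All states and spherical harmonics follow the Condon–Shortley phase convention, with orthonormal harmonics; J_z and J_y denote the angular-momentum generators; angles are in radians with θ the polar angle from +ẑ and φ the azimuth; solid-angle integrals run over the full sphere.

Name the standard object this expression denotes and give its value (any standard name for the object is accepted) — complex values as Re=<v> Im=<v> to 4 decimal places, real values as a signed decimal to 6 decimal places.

This is a Gaunt coefficient — the integral of a triple product of spherical harmonics over the sphere.
m-sum 0 ✓  L=12 even ✓  4≤6≤6 ✓
Π(2lᵢ+1) = 3×11×13 = 429
triangle coeff Δ(1,5,6) = 1/858
Σ_t [0,0]: t=0:+1/14400 = 1/14400
(3j)²=6/143 [(1 5 6; 0 0 0)], sign=+1
Σ_t [0,0]: t=0:+1/7257600 = 1/7257600
(3j)²=1/858 [(1 5 6; -1 5 -4)], sign=+1
⇒ 4πI² = 3/143
I = (+1)√(3/143/(4π)) = 0.04085899

Gaunt coefficient, +0.040859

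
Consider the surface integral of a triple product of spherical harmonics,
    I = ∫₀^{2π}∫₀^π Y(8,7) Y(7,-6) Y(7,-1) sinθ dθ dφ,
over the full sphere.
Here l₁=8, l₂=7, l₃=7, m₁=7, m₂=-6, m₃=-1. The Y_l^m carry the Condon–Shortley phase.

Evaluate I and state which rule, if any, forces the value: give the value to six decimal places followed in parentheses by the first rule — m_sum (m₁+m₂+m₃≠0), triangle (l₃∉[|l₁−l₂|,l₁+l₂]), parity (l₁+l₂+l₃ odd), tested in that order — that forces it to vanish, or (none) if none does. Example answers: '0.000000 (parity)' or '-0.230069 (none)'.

Rules hold: Σm=0, L=22 even, 1≤7≤15.
N = 17·15·15 = 3825
Δ = 8!·8!·6!/23! = 1/22086194130
Racah Σ t=1..7: t=1:−1/18289152000 t=2:+1/248832000 t=3:−1/24883200 t=4:+1/11943936 t=5:−1/24883200 t=6:+1/248832000 t=7:−1/18289152000 = 11/975421440
⇒ 3j(8 7 7; 0 0 0)² = 1750/289731, sgn -1
Racah Σ t=0..1: t=0:+1/24385536000 t=1:−1/146313216000 = 1/29262643200
⇒ 3j(8 7 7; 7 -6 -1)² = 650/52003, sgn +1
4πI² = N·(3j₀)²·(3jₘ)² = 937500/3246473
I = -1·√(0.288775/4π) = -0.15159149
No selection rule forces the value: the integral is nonzero (none).

-0.151591 (none)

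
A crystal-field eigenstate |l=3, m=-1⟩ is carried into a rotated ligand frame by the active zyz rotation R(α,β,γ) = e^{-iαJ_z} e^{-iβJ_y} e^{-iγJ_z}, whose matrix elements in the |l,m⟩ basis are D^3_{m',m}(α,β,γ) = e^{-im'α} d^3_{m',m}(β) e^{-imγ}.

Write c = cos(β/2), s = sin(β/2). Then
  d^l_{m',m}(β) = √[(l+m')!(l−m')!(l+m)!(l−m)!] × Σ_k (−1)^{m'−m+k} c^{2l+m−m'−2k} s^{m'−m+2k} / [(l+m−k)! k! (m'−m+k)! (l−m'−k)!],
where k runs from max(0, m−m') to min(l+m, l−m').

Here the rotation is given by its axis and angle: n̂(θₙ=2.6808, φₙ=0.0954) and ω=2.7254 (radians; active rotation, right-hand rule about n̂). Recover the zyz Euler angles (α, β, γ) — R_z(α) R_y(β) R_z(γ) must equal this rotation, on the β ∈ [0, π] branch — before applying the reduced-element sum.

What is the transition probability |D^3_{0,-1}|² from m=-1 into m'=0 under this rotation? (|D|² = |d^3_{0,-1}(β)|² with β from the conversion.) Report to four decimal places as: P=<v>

Axis–angle → zyz. n̂ = (sinθₙcosφₙ, sinθₙsinφₙ, cosθₙ) = (+0.442636, +0.042356, -0.895700), ω = 2.7254.
R = I cosω + sinω [n̂]ₓ + (1−cosω) n̂n̂ᵀ gives
  R = [-0.539506, +0.398011, -0.741971; -0.326218, -0.911200, -0.251588; -0.776218, +0.106311, +0.621437]
β = atan2(√(R₁₃²+R₂₃²), R₃₃) = 0.900221; α = atan2(R₂₃, R₁₃) mod 2π = 3.468507; γ = atan2(R₃₂, −R₃₁) mod 2π = 0.136114
First d^3_{0,-1}(β=0.9002), then the phase factors e^{-i(0)α} and e^{-i(-1)γ}:
Half-angle: c=0.900399, s=0.435065. N=√(6·6·2·24)=41.569219
The bounds max(0,m−m')=0 and min(l+m,l−m')=2 give 3 terms
  k=0: (−1)^1·41.5692/(12)·0.9004^5·0.4351^1 = -0.891908
  k=1: (−1)^2·41.5692/(4)·0.9004^3·0.4351^3 = +0.624712
  k=2: (−1)^3·41.5692/(12)·0.9004^1·0.4351^5 = -0.048618
d^3_{0,-1}(0.9002) = -0.891908 +0.624712 -0.048618 = -0.315814
|D^3_{0,-1}|² = |d^3_{0,-1}(β)|² = (-0.315814)² = 0.099738 (the z-rotation phases have unit modulus)

P=0.0997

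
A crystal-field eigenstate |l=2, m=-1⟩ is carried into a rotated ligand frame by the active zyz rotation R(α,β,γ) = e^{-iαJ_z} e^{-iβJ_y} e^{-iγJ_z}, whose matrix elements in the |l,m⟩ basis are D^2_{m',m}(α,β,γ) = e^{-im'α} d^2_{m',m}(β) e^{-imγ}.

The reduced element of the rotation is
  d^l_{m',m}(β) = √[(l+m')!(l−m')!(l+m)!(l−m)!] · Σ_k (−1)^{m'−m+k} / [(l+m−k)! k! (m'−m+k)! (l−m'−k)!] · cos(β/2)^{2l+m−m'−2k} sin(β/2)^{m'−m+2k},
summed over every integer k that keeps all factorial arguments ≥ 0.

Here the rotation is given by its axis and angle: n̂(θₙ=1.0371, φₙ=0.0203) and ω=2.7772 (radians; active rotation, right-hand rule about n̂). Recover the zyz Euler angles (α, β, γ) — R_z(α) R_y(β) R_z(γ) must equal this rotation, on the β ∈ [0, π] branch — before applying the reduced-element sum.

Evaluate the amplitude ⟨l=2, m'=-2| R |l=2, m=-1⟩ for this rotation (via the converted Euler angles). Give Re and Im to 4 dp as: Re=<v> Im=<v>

Axis–angle → zyz. n̂ = (sinθₙcosφₙ, sinθₙsinφₙ, cosθₙ) = (+0.860755, +0.017476, +0.508719), ω = 2.7772.
R = I cosω + sinω [n̂]ₓ + (1−cosω) n̂n̂ᵀ gives
  R = [+0.498811, -0.152201, +0.853242; +0.210395, -0.933750, -0.289561; +0.840786, +0.323954, -0.433743]
β = atan2(√(R₁₃²+R₂₃²), R₃₃) = 2.019439; α = atan2(R₂₃, R₁₃) mod 2π = 5.956016; γ = atan2(R₃₂, −R₃₁) mod 2π = 2.773823
D^2_{-2,-1}(5.9560,2.0194,2.7738) = e^{-i·-2·5.9560}·d^2_{-2,-1}(2.0194)·e^{-i·-1·2.7738}. Compute d first:
With c≡cos(β/2)=0.532098 and s≡sin(β/2)=0.846683, N=[1·24·1·6]^{1/2}=12.000000
The bounds max(0,m−m')=1 and min(l+m,l−m')=1 give 1 term
  k=1: (−1)^0·12.0000/(6)·0.5321^3·0.8467^1 = +0.255109
d^2_{-2,-1}(2.0194) = +0.255109
Attach z-rotation phases: D = e^{-i(-2)(5.9560)}·(+0.255109)·e^{-i(-1)(2.7738)} = -0.133057+0.217662i

Re=-0.1331 Im=0.2177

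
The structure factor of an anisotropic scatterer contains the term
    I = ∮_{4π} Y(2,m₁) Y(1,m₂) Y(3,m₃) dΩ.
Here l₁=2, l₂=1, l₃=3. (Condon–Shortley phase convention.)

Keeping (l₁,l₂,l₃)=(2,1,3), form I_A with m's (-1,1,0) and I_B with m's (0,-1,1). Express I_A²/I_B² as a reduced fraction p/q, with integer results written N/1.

1/2

Same 2,1,3: normalisation and zero-m 3j drop out of the ratio.
A: Δ: 0! 4! 2! / 7! → 1/105; sum: t=0:+1/12 = 1/12; 3j²(2 1 3; -1 1 0) = Δ·Π!·Σ² = 1/35  (sign -1)
B: Δ: 0! 4! 2! / 7! → 1/105; sum: t=0:+1/8 = 1/8; 3j²(2 1 3; 0 -1 1) = Δ·Π!·Σ² = 2/35  (sign +1)
I_A²/I_B² = (1/35)/(2/35) = 1/2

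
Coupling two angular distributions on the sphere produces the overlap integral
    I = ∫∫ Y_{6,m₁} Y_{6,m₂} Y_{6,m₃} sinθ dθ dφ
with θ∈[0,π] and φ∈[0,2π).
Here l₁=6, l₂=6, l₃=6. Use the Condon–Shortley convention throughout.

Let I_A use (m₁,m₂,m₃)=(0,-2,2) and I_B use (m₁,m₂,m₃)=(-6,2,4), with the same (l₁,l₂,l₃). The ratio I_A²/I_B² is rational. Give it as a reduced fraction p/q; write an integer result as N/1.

Shared (l₁,l₂,l₃)=(6,6,6): N and (l;000)² cancel in I_A²/I_B².
A: Δ = 6!·6!·6!/19! = 1/325909584; Racah Σ t=0..4: t=0:+1/24883200 t=1:−1/518400 t=2:+1/110592 t=3:−1/155520 t=4:+1/1658880 = 11/8294400; ⇒ 3j(6 6 6; 0 -2 2)² = 11/4199, sgn +1
B: Δ = 6!·6!·6!/19! = 1/325909584; Racah Σ t=6..6: t=6:+1/24883200 = 1/24883200; ⇒ 3j(6 6 6; -6 2 4)² = 70/4199, sgn +1
I_A²/I_B² = (11/4199)/(70/4199) = 11/70

11/70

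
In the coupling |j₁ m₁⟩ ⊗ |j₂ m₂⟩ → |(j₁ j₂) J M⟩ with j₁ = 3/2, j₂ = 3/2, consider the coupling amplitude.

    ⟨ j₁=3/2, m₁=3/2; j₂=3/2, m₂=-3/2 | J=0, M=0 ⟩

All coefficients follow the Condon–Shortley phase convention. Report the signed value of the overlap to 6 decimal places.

+0.500000

triangle: 3!×0!×0!/4! = 6/24
(j±m)!: 3!×0!×0!×3!×0!×0! = 36
prefactor² = (2J+1)×Δ×N² = 9
  k=0: +1/(0!×3!×0!×0!×0!×0!) = 1/6
Σ = 1/6  ⇒  CG² = 9×(1/6)² = 1/4
CG = +√(1/4) = +0.500000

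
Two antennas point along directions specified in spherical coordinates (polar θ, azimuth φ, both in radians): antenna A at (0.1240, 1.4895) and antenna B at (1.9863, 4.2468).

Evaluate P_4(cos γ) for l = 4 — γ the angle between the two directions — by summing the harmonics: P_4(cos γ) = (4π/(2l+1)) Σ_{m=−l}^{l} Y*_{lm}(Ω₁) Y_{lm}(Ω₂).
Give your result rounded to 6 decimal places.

-0.297504

Term-by-term m-sum for l=4 (normalisation 4π/9 = 1.396263):
  m=-4: Y*=+0.000098-0.000033i  Y=-0.089130+0.296987i  product +0.000001+0.000032i
  m=-3: Y*=-0.000567-0.002280i  Y=-0.381088+0.066998i  product +0.000369+0.000831i
  m=-2: Y*=-0.029758+0.004882i  Y=-0.023489-0.031574i  product +0.000853+0.000825i
  m=-1: Y*=+0.018356+0.225289i  Y=-0.145852+0.290293i  product -0.068077-0.027530i
  m=+0: Y*=+0.782421-0.000000i  Y=-0.101433+0.000000i  product -0.079364+0.000000i
  m=+1: Y*=-0.018356+0.225289i  Y=+0.145852+0.290293i  product -0.068077+0.027530i
  m=+2: Y*=-0.029758-0.004882i  Y=-0.023489+0.031574i  product +0.000853-0.000825i
  m=+3: Y*=+0.000567-0.002280i  Y=+0.381088+0.066998i  product +0.000369-0.000831i
  m=+4: Y*=+0.000098+0.000033i  Y=-0.089130-0.296987i  product +0.000001-0.000032i
Accumulated sum -0.213071-0.000000i; after 4π/(2l+1) scaling, -0.297504-0.000000i ⇒ P_4 = -0.297504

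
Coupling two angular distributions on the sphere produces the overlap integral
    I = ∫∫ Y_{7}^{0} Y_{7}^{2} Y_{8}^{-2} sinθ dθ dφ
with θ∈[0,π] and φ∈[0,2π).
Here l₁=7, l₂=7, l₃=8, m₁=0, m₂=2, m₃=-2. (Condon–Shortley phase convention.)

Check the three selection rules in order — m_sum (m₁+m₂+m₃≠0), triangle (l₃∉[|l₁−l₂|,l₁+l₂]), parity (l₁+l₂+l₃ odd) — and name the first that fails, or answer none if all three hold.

none

Σmᵢ = 0  ✓
l₃∈[|l₁−l₂|,l₁+l₂]=[0,14], have l₃=8  ✓
Σlᵢ = 22 ⇒ even  ✓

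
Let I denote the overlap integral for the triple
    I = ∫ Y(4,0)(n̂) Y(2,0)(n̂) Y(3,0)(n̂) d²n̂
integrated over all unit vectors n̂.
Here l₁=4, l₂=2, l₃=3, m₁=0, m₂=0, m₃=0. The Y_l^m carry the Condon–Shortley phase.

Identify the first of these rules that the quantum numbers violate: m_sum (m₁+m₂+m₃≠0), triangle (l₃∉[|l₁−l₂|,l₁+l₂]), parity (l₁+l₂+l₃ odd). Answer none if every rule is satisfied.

parity

azimuthal sum: 0 + 0 + 0 = 0  ✓
2 ≤ 3 ≤ 6 (triangle on l)  ✓
L = 4 + 2 + 3 = 9 (odd)  ✗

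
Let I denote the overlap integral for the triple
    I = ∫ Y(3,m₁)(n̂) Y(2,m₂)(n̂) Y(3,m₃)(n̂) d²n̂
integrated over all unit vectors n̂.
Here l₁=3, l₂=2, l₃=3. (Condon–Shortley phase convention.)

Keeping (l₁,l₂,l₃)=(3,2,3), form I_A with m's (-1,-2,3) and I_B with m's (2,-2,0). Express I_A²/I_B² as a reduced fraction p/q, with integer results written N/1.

1/2

l's match ⇒ only the (l;m) 3-j factors differ between A and B.
A: triangle coeff Δ(3,2,3) = 1/3780; Σ_t [0,0]: t=0:+1/96 = 1/96; (3j)²=1/42 [(3 2 3; -1 -2 3)], sign=+1
B: triangle coeff Δ(3,2,3) = 1/3780; Σ_t [0,0]: t=0:+1/24 = 1/24; (3j)²=1/21 [(3 2 3; 2 -2 0)], sign=-1
I_A²/I_B² = (1/42)/(1/21) = 1/2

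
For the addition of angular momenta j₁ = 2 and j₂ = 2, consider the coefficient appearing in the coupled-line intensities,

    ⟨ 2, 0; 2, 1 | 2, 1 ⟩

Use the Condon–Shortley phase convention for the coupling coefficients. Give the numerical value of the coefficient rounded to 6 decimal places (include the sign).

-0.267261

triangle: 2!·2!·2!/7! = 8/5040
(j±m)!: 2!·2!·3!·1!·3!·1! = 144
prefactor² = (2J+1)·Δ·N² = 8/7
  k=1: −1/(1!·1!·1!·2!·1!·0!) = -1/2
  k=2: +1/(2!·0!·0!·1!·2!·1!) = 1/4
Σ = -1/4  ⇒  CG² = 8/7·(-1/4)² = 1/14
CG = −√(1/14) = -0.267261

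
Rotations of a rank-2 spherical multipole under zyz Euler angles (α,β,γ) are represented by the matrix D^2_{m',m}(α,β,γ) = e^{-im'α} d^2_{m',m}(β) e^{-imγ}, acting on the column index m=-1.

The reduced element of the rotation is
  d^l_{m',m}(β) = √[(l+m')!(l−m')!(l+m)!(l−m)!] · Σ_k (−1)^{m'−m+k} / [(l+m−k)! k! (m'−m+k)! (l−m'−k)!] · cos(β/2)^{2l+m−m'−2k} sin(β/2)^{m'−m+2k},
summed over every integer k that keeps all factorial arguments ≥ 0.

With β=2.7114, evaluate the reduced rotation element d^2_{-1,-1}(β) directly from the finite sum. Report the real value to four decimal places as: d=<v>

d=-0.1284

d^2_{-1,-1}(β=2.7114) via the finite sum:
Half-angle: c=0.213442, s=0.976956. N=√(1·6·1·6)=6.000000
The bounds max(0,m−m')=0 and min(l+m,l−m')=1 give 2 terms
  k=0: (−1)^0·6.0000/(6)·0.2134^4·0.9770^0 = +0.002075
  k=1: (−1)^1·6.0000/(2)·0.2134^2·0.9770^2 = -0.130445
d^2_{-1,-1}(2.7114) = +0.002075 -0.130445 = -0.128370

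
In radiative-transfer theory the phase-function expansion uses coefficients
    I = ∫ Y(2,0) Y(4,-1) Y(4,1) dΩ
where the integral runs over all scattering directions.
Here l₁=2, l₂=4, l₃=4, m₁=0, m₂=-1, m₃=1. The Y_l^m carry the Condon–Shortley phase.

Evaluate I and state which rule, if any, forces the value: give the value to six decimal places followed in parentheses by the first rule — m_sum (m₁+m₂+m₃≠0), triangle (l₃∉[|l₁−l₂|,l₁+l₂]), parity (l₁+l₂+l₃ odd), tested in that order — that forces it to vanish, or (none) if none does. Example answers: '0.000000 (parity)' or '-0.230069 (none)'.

Rules hold: Σm=0, L=10 even, 2≤4≤6.
N = 5·9·9 = 405
Δ = 2!·2!·6!/11! = 1/13860
Racah Σ t=0..2: t=0:+1/192 t=1:−1/36 t=2:+1/192 = -5/288
⇒ 3j(2 4 4; 0 0 0)² = 20/693, sgn -1
Racah Σ t=0..2: t=0:+1/144 t=1:−1/48 t=2:+1/480 = -17/1440
⇒ 3j(2 4 4; 0 -1 1)² = 289/13860, sgn +1
4πI² = N·(3j₀)²·(3jₘ)² = 1445/5929
I = -1·√(0.243717/4π) = -0.13926381
No selection rule forces the value: the integral is nonzero (none).

-0.139264 (none)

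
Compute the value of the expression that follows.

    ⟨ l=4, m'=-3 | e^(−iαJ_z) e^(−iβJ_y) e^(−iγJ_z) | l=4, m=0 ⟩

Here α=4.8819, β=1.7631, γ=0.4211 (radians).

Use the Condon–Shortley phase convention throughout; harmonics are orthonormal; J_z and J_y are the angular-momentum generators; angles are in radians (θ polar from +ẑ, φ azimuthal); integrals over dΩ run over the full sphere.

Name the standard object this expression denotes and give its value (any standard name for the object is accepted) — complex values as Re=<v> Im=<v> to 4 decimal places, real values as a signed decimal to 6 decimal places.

This is a Wigner D-matrix element — the rotation-matrix element ⟨l m'| R(α,β,γ) |l m⟩ in the angular-momentum basis.
D^4_{-3,0}(4.8819,1.7631,0.4211) = e^{-i·-3·4.8819}·d^4_{-3,0}(1.7631)·e^{-i·0·0.4211}. Compute d first:
With c≡cos(β/2)=0.635956 and s≡sin(β/2)=0.771726, N=[1·5040·24·24]^{1/2}=1703.830978
k∈{3,4} keeps every argument non-negative
  k=3: (−1)^0·1703.8310/(144)·0.6360^5·0.7717^3 = +0.565701
  k=4: (−1)^1·1703.8310/(144)·0.6360^3·0.7717^5 = -0.833027
d^4_{-3,0}(1.7631) = +0.565701 -0.833027 = -0.267326
D = (-0.486896+0.873460i)·(-0.267326)·(+1.000000+0.000000i) = +0.130160-0.233498i

Wigner D-matrix element, Re=0.1302 Im=-0.2335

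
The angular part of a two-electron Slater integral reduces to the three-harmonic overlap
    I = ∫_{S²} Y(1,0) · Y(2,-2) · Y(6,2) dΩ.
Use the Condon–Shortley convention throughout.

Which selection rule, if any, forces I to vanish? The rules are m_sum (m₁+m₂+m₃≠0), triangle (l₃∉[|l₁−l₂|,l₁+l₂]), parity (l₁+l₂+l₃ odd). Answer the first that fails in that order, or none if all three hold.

triangle

m₁+m₂+m₃ = 0 − 2 + 2 = 0  ✓
triangle: need |l₁−l₂| ≤ l₃ ≤ l₁+l₂ = [1,3]; l₃=6 is outside  ✗
parity: l₁+l₂+l₃ = 9 is odd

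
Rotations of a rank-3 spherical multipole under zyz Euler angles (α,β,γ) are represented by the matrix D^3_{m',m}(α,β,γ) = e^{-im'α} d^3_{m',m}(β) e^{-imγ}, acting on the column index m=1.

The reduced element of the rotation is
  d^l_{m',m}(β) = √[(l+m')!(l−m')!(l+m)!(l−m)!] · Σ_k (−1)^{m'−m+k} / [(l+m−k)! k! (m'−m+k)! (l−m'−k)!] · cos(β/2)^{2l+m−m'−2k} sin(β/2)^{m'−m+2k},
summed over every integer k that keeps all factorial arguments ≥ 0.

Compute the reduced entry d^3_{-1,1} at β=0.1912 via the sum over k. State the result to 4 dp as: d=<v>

d=0.0530

d^3_{-1,1}(β=0.1912) via the finite sum:
Half-angle: c=0.995434, s=0.095454. N=√(2·24·24·2)=48.000000
k: max(0,(1)−(-1))=2 … min(3+(1),3−(-1))=4
  k=2: (−1)^0·48.0000/(8)·0.9954^4·0.0955^2 = +0.053678
  k=3: (−1)^1·48.0000/(6)·0.9954^2·0.0955^4 = -0.000658
  k=4: (−1)^2·48.0000/(48)·0.9954^0·0.0955^6 = +0.000001
d^3_{-1,1}(0.1912) = +0.053678 -0.000658 +0.000001 = +0.053020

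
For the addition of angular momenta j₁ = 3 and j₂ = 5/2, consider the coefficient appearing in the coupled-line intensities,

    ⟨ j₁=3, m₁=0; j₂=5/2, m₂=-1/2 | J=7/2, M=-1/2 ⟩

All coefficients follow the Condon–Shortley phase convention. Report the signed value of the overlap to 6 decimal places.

−√(4/21) = -0.436436

√[8·2!4!3!/10! · 3!3!2!3!3!4!] = √(6912/175)
  +(−1)^0/∏(0,2,3,2,1,1)! = 1/24  (running 1/24)
  +(−1)^1/∏(1,1,2,1,2,2)! = -1/8  (running -1/12)
  +(−1)^2/∏(2,0,1,0,3,3)! = 1/72  (running -5/72)
⟨..|..⟩ = √(6912/175)·(-5/72) = -0.436436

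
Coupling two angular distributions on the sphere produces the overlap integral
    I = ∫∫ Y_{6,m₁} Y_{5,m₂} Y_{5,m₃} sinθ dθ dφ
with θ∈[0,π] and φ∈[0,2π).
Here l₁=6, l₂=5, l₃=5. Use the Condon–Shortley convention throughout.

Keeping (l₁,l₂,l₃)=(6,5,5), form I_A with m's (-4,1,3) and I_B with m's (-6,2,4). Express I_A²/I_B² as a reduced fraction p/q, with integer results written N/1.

169/924

Shared (l₁,l₂,l₃)=(6,5,5): N and (l;000)² cancel in I_A²/I_B².
A: Δ = 6!·6!·4!/17! = 1/28588560; Racah Σ t=4..6: t=4:+1/138240 t=5:−1/86400 t=6:+1/829440 = -13/4147200; ⇒ 3j(6 5 5; -4 1 3)² = 13/3740, sgn -1
B: Δ = 6!·6!·4!/17! = 1/28588560; Racah Σ t=6..6: t=6:+1/3110400 = 1/3110400; ⇒ 3j(6 5 5; -6 2 4)² = 21/1105, sgn -1
I_A²/I_B² = (13/3740)/(21/1105) = 169/924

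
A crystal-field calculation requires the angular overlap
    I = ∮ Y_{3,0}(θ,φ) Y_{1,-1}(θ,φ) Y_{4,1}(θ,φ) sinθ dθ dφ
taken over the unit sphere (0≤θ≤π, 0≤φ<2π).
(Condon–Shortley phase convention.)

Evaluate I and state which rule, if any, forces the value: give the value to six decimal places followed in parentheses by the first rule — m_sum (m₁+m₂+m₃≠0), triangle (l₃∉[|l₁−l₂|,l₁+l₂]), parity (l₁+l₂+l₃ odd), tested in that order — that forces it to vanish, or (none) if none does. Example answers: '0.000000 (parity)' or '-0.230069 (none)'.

Rules hold: Σm=0, L=8 even, 2≤4≤4.
N = 7·3·9 = 189
Δ = 0!·6!·2!/9! = 1/252
Racah Σ t=0..0: t=0:+1/36 = 1/36
⇒ 3j(3 1 4; 0 0 0)² = 4/63, sgn +1
Racah Σ t=0..0: t=0:+1/72 = 1/72
⇒ 3j(3 1 4; 0 -1 1)² = 5/126, sgn -1
4πI² = N·(3j₀)²·(3jₘ)² = 10/21
I = -1·√(0.47619/4π) = -0.19466390
No selection rule forces the value: the integral is nonzero (none).

-0.194664 (none)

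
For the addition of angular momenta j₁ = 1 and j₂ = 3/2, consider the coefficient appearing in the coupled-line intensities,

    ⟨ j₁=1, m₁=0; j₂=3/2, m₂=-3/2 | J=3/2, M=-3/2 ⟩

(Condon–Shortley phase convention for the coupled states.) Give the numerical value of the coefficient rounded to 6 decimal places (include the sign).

+√(3/5) = +0.774597

j₁+j₂−J=1  J+j₁−j₂=1  J−j₁+j₂=2  j₁+j₂+J+1=5
(j₁±m₁, j₂±m₂, J±M) = (1,1,0,3,0,3)
P² = 12/5
sum k=0..0:
  [0] +1/2 = 1/2
S = 1/2
C² = P²·S² = 3/5 ; C = +0.774597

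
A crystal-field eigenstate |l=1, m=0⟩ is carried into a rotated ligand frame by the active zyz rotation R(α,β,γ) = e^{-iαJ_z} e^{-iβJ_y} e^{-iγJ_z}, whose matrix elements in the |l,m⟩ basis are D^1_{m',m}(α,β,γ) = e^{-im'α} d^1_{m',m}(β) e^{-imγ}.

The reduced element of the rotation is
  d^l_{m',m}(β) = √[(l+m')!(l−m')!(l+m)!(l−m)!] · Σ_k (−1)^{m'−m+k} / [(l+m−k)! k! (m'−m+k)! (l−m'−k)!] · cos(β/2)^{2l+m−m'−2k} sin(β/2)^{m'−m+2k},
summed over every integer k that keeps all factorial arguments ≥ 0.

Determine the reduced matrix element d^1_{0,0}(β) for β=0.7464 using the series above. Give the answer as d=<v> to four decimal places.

d^1_{0,0}(β=0.7464) via the finite sum:
With c≡cos(β/2)=0.931165 and s≡sin(β/2)=0.364597, N=[1·1·1·1]^{1/2}=1.000000
k∈{0,1} keeps every argument non-negative
  k=0: (−1)^0·1.0000/(1)·0.9312^2·0.3646^0 = +0.867069
  k=1: (−1)^1·1.0000/(1)·0.9312^0·0.3646^2 = -0.132931
d^1_{0,0}(0.7464) = +0.867069 -0.132931 = +0.734138

d=0.7341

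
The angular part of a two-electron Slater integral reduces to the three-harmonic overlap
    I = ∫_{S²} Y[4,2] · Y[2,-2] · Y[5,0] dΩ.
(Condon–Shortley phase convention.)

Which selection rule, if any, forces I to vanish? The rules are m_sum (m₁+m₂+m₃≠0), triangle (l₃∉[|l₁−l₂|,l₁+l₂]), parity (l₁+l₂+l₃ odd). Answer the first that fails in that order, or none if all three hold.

parity

m₁+m₂+m₃ = 2 − 2 + 0 = 0  ✓
triangle: |4−2|=2 ≤ l₃=5 ≤ 4+2=6  ✓
parity: l₁+l₂+l₃ = 11 is odd  ✗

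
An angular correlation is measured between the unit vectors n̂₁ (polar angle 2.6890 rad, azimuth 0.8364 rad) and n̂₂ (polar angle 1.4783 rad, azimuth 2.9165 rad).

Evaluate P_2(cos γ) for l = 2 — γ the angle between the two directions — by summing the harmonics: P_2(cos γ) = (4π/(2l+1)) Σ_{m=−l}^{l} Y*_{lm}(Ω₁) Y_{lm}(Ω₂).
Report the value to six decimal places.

Addition theorem: P_2(cos γ) = (4π/5) Σ_m Y*_{lm}(Ω₁) Y_{lm}(Ω₂), m = −2…2:
  m=-2: Y*=(-0.007522, 0.073483)  Y=(0.344821, 0.166646)  product (-0.014839, 0.024085)
  m=-1: Y*=(-0.203602, -0.225506)  Y=(-0.069259, -0.015858)  product (0.010525, 0.018847)
  m=+0: Y*=(0.449846, -0.000000)  Y=(-0.307320, 0.000000)  product (-0.138246, 0.000000)
  m=+1: Y*=(0.203602, -0.225506)  Y=(0.069259, -0.015858)  product (0.010525, -0.018847)
  m=+2: Y*=(-0.007522, -0.073483)  Y=(0.344821, -0.166646)  product (-0.014839, -0.024085)
Σ over m = (-0.146875, -0.000000); ×(4π/5) → (-0.369138, -0.000000). Real part: -0.369138

-0.369138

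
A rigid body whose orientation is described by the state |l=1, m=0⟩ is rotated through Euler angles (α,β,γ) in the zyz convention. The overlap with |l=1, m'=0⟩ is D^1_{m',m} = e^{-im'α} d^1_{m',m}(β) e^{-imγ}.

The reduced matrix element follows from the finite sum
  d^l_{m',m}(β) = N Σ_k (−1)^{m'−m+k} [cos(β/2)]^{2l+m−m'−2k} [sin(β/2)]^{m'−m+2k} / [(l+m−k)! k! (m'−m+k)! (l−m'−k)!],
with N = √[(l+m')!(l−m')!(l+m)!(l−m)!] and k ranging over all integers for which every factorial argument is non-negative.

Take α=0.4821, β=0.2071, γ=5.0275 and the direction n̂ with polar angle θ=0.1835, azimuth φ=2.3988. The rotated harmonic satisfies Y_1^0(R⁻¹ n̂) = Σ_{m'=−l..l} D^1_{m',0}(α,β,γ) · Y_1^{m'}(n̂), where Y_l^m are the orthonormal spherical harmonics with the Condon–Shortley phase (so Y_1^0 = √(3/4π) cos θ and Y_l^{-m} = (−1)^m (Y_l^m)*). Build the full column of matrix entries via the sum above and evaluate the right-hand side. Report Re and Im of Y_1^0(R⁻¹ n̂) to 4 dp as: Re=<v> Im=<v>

Need the full column D^1_{m',0} for m'=−1..1 at α=0.4821, β=0.2071, γ=5.0275.
cos(β/2)=0.994643, sin(β/2)=0.103365
d^1_{-1,0}: single k=1 term ⇒ +0.145397;  D = +0.128825+0.067412i
d^1_{0,0}: k∈[0..1] ⇒ +0.989316 -0.010684 = +0.978631;  D = +0.978631+0.000000i
d^1_{1,0}: single k=0 term ⇒ -0.145397;  D = -0.128825+0.067412i
Y_1^{m'}(θ=0.1835,φ=2.3988) and Σ D·Y over m':
  (+0.1288+0.0674i)·(-0.0464-0.0426i)  (+0.9786+0.0000i)·(+0.4804+0.0000i)  (-0.1288+0.0674i)·(+0.0464-0.0426i)
Y_1^0(R⁻¹ n̂) = +0.463918+0.000000i

Re=0.4639 Im=0.0000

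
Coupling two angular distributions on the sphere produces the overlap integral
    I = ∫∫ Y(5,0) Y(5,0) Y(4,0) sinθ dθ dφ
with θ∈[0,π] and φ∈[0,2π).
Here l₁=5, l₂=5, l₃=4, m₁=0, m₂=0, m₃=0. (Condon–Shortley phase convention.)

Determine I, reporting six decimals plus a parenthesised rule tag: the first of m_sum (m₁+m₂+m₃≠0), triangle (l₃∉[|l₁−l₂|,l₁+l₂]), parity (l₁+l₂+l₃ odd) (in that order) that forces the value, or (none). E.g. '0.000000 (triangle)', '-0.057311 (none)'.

Checks pass: Σm=0; 14 even; l₃=4∈[0,10].
(2·5+1)(2·5+1)(2·4+1) = 1089
Δ: 6! 4! 4! / 15! → 1/3153150
sum: t=1:−1/69120 t=2:+1/1728 t=3:−1/576 t=4:+1/1728 t=5:−1/69120 = -7/11520
3j²(5 5 4; 0 0 0) = Δ·Π!·Σ² = 2/143  (sign -1)
(m-triple is (0,0,0) — same symbol as above.)
combine: 4πI² = 1089·2/143·2/143 = 36/169
take √, sign +1: I = 0.13019760
No selection rule forces the value: the integral is nonzero (none).

0.130198 (none)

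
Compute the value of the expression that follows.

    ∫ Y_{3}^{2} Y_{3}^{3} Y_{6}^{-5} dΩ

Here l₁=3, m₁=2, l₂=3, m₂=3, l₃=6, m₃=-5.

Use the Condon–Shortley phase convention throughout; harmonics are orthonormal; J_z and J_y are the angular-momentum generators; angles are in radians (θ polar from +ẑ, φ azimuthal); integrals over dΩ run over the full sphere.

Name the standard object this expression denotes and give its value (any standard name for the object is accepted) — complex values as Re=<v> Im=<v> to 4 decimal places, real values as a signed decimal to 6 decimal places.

This is a Gaunt coefficient — the integral of a triple product of spherical harmonics over the sphere.
Checks pass: Σm=0; 12 even; l₃=6∈[0,6].
(2·3+1)(2·3+1)(2·6+1) = 637
Δ: 0! 6! 6! / 13! → 1/12012
sum: t=0:+1/1296 = 1/1296
3j²(3 3 6; 0 0 0) = Δ·Π!·Σ² = 100/3003  (sign +1)
sum: t=0:+1/86400 = 1/86400
3j²(3 3 6; 2 3 -5) = Δ·Π!·Σ² = 1/26  (sign -1)
combine: 4πI² = 637·100/3003·1/26 = 350/429
take √, sign -1: I = -0.25480060

Gaunt coefficient, -0.254801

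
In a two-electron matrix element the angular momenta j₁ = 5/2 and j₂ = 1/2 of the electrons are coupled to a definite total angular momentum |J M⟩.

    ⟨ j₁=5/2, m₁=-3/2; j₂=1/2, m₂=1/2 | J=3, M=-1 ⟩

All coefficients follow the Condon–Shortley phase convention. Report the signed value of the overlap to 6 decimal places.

triangle: 0!×5!×1!/7! = 120/5040
(j±m)!: 1!×4!×1!×0!×2!×4! = 1152
prefactor² = (2J+1)×Δ×N² = 192
  k=0: +1/(0!×0!×4!×1!×1!×0!) = 1/24
Σ = 1/24  ⇒  CG² = 192×(1/24)² = 1/3
CG = +√(1/3) = +0.577350

+√(1/3) ≈ +0.577350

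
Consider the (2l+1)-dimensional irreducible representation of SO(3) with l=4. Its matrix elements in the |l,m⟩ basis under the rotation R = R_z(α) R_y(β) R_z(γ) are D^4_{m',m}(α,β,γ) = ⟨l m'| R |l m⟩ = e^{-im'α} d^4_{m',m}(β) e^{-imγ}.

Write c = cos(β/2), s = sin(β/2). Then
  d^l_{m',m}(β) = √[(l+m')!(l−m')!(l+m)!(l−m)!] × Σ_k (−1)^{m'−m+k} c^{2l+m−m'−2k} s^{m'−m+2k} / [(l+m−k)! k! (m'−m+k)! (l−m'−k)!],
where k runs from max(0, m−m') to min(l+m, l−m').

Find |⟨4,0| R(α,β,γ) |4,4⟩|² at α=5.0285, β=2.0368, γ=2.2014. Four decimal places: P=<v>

P=0.1109

First d^4_{0,4}(β=2.0368), then the phase factors e^{-i(0)α} and e^{-i(4)γ}:
Half-angle: c=0.524729, s=0.851270. N=√(24·24·40320·1)=4819.161753
The bounds max(0,m−m')=4 and min(l+m,l−m')=4 give 1 term
  k=4: (−1)^0·4819.1618/(576)·0.5247^4·0.8513^4 = +0.333086
d^4_{0,4}(2.0368) = +0.333086
|D^4_{0,4}|² = |d^4_{0,4}(β)|² = (+0.333086)² = 0.110946 (the z-rotation phases have unit modulus)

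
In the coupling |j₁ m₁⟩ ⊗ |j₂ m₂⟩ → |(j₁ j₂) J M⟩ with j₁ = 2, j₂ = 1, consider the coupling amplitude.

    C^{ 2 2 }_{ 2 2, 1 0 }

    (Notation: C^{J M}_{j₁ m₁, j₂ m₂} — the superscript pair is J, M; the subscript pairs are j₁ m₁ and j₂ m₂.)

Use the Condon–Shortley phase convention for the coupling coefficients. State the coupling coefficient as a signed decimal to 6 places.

j₁+j₂−J=1  J+j₁−j₂=3  J−j₁+j₂=1  j₁+j₂+J+1=6
(j₁±m₁, j₂±m₂, J±M) = (4,0,1,1,4,0)
P² = 24
sum k=0..0:
  [0] +1/6 = 1/6
S = 1/6
C² = P²·S² = 2/3 ; C = +0.816497

+0.816497  (= +√(2/3))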